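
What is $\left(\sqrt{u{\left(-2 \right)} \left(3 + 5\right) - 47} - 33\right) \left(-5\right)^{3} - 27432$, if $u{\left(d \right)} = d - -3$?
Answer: $-23307 - 125 i \sqrt{39} \approx -23307.0 - 780.63 i$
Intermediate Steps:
$u{\left(d \right)} = 3 + d$ ($u{\left(d \right)} = d + 3 = 3 + d$)
$\left(\sqrt{u{\left(-2 \right)} \left(3 + 5\right) - 47} - 33\right) \left(-5\right)^{3} - 27432 = \left(\sqrt{\left(3 - 2\right) \left(3 + 5\right) - 47} - 33\right) \left(-5\right)^{3} - 27432 = \left(\sqrt{1 \cdot 8 - 47} - 33\right) \left(-125\right) - 27432 = \left(\sqrt{8 - 47} - 33\right) \left(-125\right) - 27432 = \left(\sqrt{-39} - 33\right) \left(-125\right) - 27432 = \left(i \sqrt{39} - 33\right) \left(-125\right) - 27432 = \left(-33 + i \sqrt{39}\right) \left(-125\right) - 27432 = \left(4125 - 125 i \sqrt{39}\right) - 27432 = -23307 - 125 i \sqrt{39}$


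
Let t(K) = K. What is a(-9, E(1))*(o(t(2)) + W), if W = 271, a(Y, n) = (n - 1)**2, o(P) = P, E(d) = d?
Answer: 0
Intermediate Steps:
a(Y, n) = (-1 + n)**2
a(-9, E(1))*(o(t(2)) + W) = (-1 + 1)**2*(2 + 271) = 0**2*273 = 0*273 = 0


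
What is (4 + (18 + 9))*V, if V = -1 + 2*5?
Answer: 279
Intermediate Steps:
V = 9 (V = -1 + 10 = 9)
(4 + (18 + 9))*V = (4 + (18 + 9))*9 = (4 + 27)*9 = 31*9 = 279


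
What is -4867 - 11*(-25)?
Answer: -4592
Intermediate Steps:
-4867 - 11*(-25) = -4867 + 275 = -4592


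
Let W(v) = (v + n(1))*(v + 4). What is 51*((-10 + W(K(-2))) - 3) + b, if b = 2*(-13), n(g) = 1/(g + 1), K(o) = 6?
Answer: 2626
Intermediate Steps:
n(g) = 1/(1 + g)
b = -26
W(v) = (1/2 + v)*(4 + v) (W(v) = (v + 1/(1 + 1))*(v + 4) = (v + 1/2)*(4 + v) = (1/2 + v)*(4 + v))
51*((-10 + W(K(-2))) - 3) + b = 51*((-10 + (2 + 6**2 + (9/2)*6)) - 3) - 26 = 51*((-10 + (2 + 36 + 27)) - 3) - 26 = 51*((-10 + 65) - 3) - 26 = 51*(55 - 3) - 26 = 51*52 - 26 = 2652 - 26 = 2626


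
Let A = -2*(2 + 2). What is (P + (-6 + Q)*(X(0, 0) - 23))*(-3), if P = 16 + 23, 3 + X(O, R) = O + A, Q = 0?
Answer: -729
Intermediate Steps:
A = -8 (A = -2*4 = -8)
X(O, R) = -11 + O (X(O, R) = -3 + (O - 8) = -3 + (-8 + O) = -11 + O)
P = 39
(P + (-6 + Q)*(X(0, 0) - 23))*(-3) = (39 + (-6 + 0)*((-11 + 0) - 23))*(-3) = (39 - 6*(-11 - 23))*(-3) = (39 - 6*(-34))*(-3) = (39 + 204)*(-3) = 243*(-3) = -729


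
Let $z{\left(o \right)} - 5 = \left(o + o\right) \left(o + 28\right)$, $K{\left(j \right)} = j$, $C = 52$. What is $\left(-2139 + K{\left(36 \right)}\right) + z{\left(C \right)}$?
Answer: $6222$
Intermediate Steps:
$z{\left(o \right)} = 5 + 2 o \left(28 + o\right)$ ($z{\left(o \right)} = 5 + \left(o + o\right) \left(o + 28\right) = 5 + 2 o \left(28 + o\right)$)
$\left(-2139 + K{\left(36 \right)}\right) + z{\left(C \right)} = \left(-2139 + 36\right) + \left(5 + 2 \cdot 52^{2} + 56 \cdot 52\right) = -2103 + \left(5 + 2 \cdot 2704 + 2912\right) = -2103 + \left(5 + 5408 + 2912\right) = -2103 + 8325 = 6222$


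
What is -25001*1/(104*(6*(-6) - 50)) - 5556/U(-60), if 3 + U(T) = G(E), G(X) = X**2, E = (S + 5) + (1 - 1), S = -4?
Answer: 24871433/8944 ≈ 2780.8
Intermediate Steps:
E = 1 (E = (-4 + 5) + (1 - 1) = 1 + 0 = 1)
U(T) = -2 (U(T) = -3 + 1**2 = -3 + 1 = -2)
-25001*1/(104*(6*(-6) - 50)) - 5556/U(-60) = -25001*1/(104*(6*(-6) - 50)) - 5556/(-2) = -25001*1/(104*(-36 - 50)) - 5556*(-1/2) = -25001/(104*(-86)) + 2778 = -25001/(-8944) + 2778 = -25001*(-1/8944) + 2778 = 25001/8944 + 2778 = 24871433/8944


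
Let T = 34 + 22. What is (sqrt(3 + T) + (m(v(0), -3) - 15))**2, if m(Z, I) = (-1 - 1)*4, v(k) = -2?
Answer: (23 - sqrt(59))**2 ≈ 234.67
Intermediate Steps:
m(Z, I) = -8 (m(Z, I) = -2*4 = -8)
T = 56
(sqrt(3 + T) + (m(v(0), -3) - 15))**2 = (sqrt(3 + 56) + (-8 - 15))**2 = (sqrt(59) - 23)**2 = (-23 + sqrt(59))**2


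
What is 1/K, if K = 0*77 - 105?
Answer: -1/105 ≈ -0.0095238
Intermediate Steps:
K = -105 (K = 0 - 105 = -105)
1/K = 1/(-105) = -1/105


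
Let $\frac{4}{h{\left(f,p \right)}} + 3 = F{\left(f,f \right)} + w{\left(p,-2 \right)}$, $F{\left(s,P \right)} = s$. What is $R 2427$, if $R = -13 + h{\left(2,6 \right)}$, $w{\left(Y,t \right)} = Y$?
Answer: $- \frac{148047}{5} \approx -29609.0$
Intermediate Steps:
$h{\left(f,p \right)} = \frac{4}{-3 + f + p}$ ($h{\left(f,p \right)} = \frac{4}{-3 + \left(f + p\right)} = \frac{4}{-3 + f + p}$)
$R = - \frac{61}{5}$ ($R = -13 + \frac{4}{-3 + 2 + 6} = -13 + \frac{4}{5} = - \frac{61}{5} \approx -12.2$)
$R 2427 = \left(- \frac{61}{5}\right) 2427 = - \frac{148047}{5}$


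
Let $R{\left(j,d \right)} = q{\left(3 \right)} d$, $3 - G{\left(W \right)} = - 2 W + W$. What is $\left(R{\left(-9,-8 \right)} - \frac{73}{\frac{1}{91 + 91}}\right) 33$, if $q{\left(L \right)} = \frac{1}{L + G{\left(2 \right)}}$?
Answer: $-438471$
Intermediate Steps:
$G{\left(W \right)} = 3 + W$ ($G{\left(W \right)} = 3 - \left(- 2 W + W\right) = 3 - - W = 3 + W$)
$q{\left(L \right)} = \frac{1}{5 + L}$ ($q{\left(L \right)} = \frac{1}{L + \left(3 + 2\right)} = \frac{1}{L + 5} = \frac{1}{5 + L}$)
$R{\left(j,d \right)} = \frac{d}{8}$ ($R{\left(j,d \right)} = \frac{d}{5 + 3} = \frac{d}{8}$)
$\left(R{\left(-9,-8 \right)} - \frac{73}{\frac{1}{91 + 91}}\right) 33 = \left(\frac{1}{8} \left(-8\right) - \frac{73}{\frac{1}{91 + 91}}\right) 33 = \left(-1 - \frac{73}{\frac{1}{182}}\right) 33 = \left(-1 - 73 \frac{1}{\frac{1}{182}}\right) 33 = \left(-1 - 13286\right) 33 = \left(-13287\right) 33 = -438471$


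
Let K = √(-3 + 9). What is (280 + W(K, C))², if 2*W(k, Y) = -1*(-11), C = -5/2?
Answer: 326041/4 ≈ 81510.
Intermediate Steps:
C = -5/2 (C = -5*½ = -5/2 ≈ -2.5000)
K = √6 ≈ 2.4495
W(k, Y) = 11/2 (W(k, Y) = (-1*(-11))/2 = (½)*11 = 11/2)
(280 + W(K, C))² = (280 + 11/2)² = (571/2)² = 326041/4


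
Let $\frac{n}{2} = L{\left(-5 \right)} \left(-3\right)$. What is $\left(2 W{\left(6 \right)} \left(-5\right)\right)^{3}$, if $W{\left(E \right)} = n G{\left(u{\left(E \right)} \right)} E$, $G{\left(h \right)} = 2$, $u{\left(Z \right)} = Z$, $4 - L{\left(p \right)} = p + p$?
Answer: $1024192512000$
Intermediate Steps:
$L{\left(p \right)} = 4 - 2 p$ ($L{\left(p \right)} = 4 - \left(p + p\right) = 4 - 2 p$)
$n = -84$ ($n = 2 \left(4 - -10\right) \left(-3\right) = 2 \left(4 + 10\right) \left(-3\right) = 2 \cdot 14 \left(-3\right) = 2 \left(-42\right) = -84$)
$W{\left(E \right)} = - 168 E$ ($W{\left(E \right)} = \left(-84\right) 2 E = - 168 E$)
$\left(2 W{\left(6 \right)} \left(-5\right)\right)^{3} = \left(2 \left(\left(-168\right) 6\right) \left(-5\right)\right)^{3} = \left(2 \left(-1008\right) \left(-5\right)\right)^{3} = \left(\left(-2016\right) \left(-5\right)\right)^{3} = 10080^{3} = 1024192512000$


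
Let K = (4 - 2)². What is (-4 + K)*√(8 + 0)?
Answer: 0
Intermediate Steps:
K = 4 (K = 2² = 4)
(-4 + K)*√(8 + 0) = (-4 + 4)*√(8 + 0) = 0*√8 = 0*(2*√2) = 0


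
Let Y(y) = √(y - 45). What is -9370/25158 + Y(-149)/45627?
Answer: -4685/12579 + I*√194/45627 ≈ -0.37245 + 0.00030527*I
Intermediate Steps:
Y(y) = √(-45 + y)
-9370/25158 + Y(-149)/45627 = -9370/25158 + √(-45 - 149)/45627 = -9370*1/25158 + √(-194)*(1/45627) = -4685/12579 + (I*√194)*(1/45627) = -4685/12579 + I*√194/45627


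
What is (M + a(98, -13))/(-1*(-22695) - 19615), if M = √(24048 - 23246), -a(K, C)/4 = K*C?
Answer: 91/55 + √802/3080 ≈ 1.6637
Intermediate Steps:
a(K, C) = -4*C*K (a(K, C) = -4*K*C = -4*C*K)
M = √802 ≈ 28.320
(M + a(98, -13))/(-1*(-22695) - 19615) = (√802 - 4*(-13)*98)/(-1*(-22695) - 19615) = (√802 + 5096)/(22695 - 19615) = (5096 + √802)/3080 = (5096 + √802)*(1/3080) = 91/55 + √802/3080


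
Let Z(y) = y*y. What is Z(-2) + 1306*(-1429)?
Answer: -1866270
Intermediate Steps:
Z(y) = y²
Z(-2) + 1306*(-1429) = (-2)² + 1306*(-1429) = 4 - 1866274 = -1866270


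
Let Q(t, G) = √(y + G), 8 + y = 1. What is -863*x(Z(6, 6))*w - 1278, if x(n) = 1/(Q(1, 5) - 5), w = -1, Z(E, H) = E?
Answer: -38821/27 - 863*I*√2/27 ≈ -1437.8 - 45.202*I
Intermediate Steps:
y = -7 (y = -8 + 1 = -7)
Q(t, G) = √(-7 + G)
x(n) = 1/(-5 + I*√2) (x(n) = 1/(√(-7 + 5) - 5) = 1/(√(-2) - 5) = 1/(I*√2 - 5) = 1/(-5 + I*√2))
-863*x(Z(6, 6))*w - 1278 = -863*(-5/27 - I*√2/27)*(-1) - 1278 = -863*(5/27 + I*√2/27) - 1278 = (-4315/27 - 863*I*√2/27) - 1278 = -38821/27 - 863*I*√2/27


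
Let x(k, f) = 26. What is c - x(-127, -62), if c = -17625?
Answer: -17651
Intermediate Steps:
c - x(-127, -62) = -17625 - 1*26 = -17625 - 26 = -17651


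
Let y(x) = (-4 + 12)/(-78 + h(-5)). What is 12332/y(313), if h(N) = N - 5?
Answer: -135652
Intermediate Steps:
h(N) = -5 + N
y(x) = -1/11 (y(x) = (-4 + 12)/(-78 + (-5 - 5)) = 8/(-78 - 10) = 8/(-88) = 8*(-1/88) = -1/11)
12332/y(313) = 12332/(-1/11) = 12332*(-11) = -135652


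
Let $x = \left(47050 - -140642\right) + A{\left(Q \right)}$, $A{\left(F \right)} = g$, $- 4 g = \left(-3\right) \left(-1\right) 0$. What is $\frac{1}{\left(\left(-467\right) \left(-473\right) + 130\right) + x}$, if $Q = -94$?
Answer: $\frac{1}{408713} \approx 2.4467 \cdot 10^{-6}$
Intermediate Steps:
$g = 0$ ($g = - \frac{\left(-3\right) \left(-1\right) 0}{4} = - \frac{3 \cdot 0}{4} = \left(- \frac{1}{4}\right) 0 = 0$)
$A{\left(F \right)} = 0$
$x = 187692$ ($x = \left(47050 - -140642\right) + 0 = \left(47050 + 140642\right) + 0 = 187692 + 0 = 187692$)
$\frac{1}{\left(\left(-467\right) \left(-473\right) + 130\right) + x} = \frac{1}{\left(\left(-467\right) \left(-473\right) + 130\right) + 187692} = \frac{1}{\left(220891 + 130\right) + 187692} = \frac{1}{221021 + 187692} = \frac{1}{408713}$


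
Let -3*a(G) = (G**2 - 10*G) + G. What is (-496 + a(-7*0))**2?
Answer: 246016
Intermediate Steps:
a(G) = 3*G - G**2/3 (a(G) = -((G**2 - 10*G) + G)/3 = -(G**2 - 9*G)/3 = 3*G - G**2/3)
(-496 + a(-7*0))**2 = (-496 + (-7*0)*(9 - (-7)*0)/3)**2 = (-496 + (1/3)*0*(9 - 1*0))**2 = (-496 + (1/3)*0*(9 + 0))**2 = (-496 + (1/3)*0*9)**2 = (-496 + 0)**2 = (-496)**2 = 246016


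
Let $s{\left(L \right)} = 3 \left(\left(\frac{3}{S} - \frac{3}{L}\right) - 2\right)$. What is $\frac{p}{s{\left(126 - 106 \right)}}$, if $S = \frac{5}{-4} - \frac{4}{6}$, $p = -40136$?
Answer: $\frac{18462560}{5127} \approx 3601.0$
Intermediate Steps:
$S = - \frac{23}{12}$ ($S = 5 \left(- \frac{1}{4}\right) - \frac{2}{3} = - \frac{5}{4} - \frac{2}{3} = - \frac{23}{12} \approx -1.9167$)
$s{\left(L \right)} = - \frac{246}{23} - \frac{9}{L}$ ($s{\left(L \right)} = 3 \left(\left(\frac{3}{- \frac{23}{12}} - \frac{3}{L}\right) - 2\right) = 3 \left(\left(3 \left(- \frac{12}{23}\right) - \frac{3}{L}\right) - 2\right) = 3 \left(\left(- \frac{36}{23} - \frac{3}{L}\right) - 2\right) = 3 \left(- \frac{82}{23} - \frac{3}{L}\right) = - \frac{246}{23} - \frac{9}{L}$)
$\frac{p}{s{\left(126 - 106 \right)}} = - \frac{40136}{- \frac{246}{23} - \frac{9}{126 - 106}} = - \frac{40136}{- \frac{246}{23} - \frac{9}{20}} = - \frac{40136}{- \frac{5127}{460}} = \left(-40136\right) \left(- \frac{460}{5127}\right) = \frac{18462560}{5127}$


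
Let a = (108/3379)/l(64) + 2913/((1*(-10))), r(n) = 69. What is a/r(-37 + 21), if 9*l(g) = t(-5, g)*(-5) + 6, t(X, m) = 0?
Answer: -3280469/777170 ≈ -4.2210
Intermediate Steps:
l(g) = ⅔ (l(g) = (0*(-5) + 6)/9 = (0 + 6)/9 = (⅑)*6 = ⅔)
a = -9841407/33790 (a = (108/3379)/(⅔) + 2913/((1*(-10))) = (108*(1/3379))*(3/2) + 2913/(-10) = (108/3379)*(3/2) + 2913*(-⅒) = 162/3379 - 2913/10 = -9841407/33790 ≈ -291.25)
a/r(-37 + 21) = -9841407/33790/69 = -9841407/33790*1/69 = -3280469/777170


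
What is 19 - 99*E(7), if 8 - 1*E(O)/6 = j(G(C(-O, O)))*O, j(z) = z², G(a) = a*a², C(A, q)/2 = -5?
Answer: 4157995267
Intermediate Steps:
C(A, q) = -10 (C(A, q) = 2*(-5) = -10)
G(a) = a³
E(O) = 48 - 6000000*O (E(O) = 48 - 6*((-10)³)²*O = 48 - 6*(-1000)²*O = 48 - 6000000*O)
19 - 99*E(7) = 19 - 99*(48 - 6000000*7) = 19 - 99*(48 - 42000000) = 19 - 99*(-41999952) = 19 + 4157995248 = 4157995267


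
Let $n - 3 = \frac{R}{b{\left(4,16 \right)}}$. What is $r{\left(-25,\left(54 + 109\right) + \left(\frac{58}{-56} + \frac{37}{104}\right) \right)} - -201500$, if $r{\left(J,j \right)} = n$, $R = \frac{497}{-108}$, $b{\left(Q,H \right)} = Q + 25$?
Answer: $\frac{631106899}{3132} \approx 2.015 \cdot 10^{5}$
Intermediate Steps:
$b{\left(Q,H \right)} = 25 + Q$
$R = - \frac{497}{108}$ ($R = 497 \left(- \frac{1}{108}\right) = - \frac{497}{108} \approx -4.6019$)
$n = \frac{8899}{3132}$ ($n = 3 - \frac{497}{108 \left(25 + 4\right)} = 3 - \frac{497}{108 \cdot 29} = 3 - \frac{497}{3132} = \frac{8899}{3132} \approx 2.8413$)
$r{\left(J,j \right)} = \frac{8899}{3132}$
$r{\left(-25,\left(54 + 109\right) + \left(\frac{58}{-56} + \frac{37}{104}\right) \right)} - -201500 = \frac{8899}{3132} - -201500 = \frac{8899}{3132} + 201500 = \frac{631106899}{3132}$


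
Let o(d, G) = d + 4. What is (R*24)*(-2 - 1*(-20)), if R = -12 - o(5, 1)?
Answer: -9072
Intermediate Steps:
o(d, G) = 4 + d
R = -21 (R = -12 - (4 + 5) = -12 - 1*9 = -12 - 9 = -21)
(R*24)*(-2 - 1*(-20)) = (-21*24)*(-2 - 1*(-20)) = -504*(-2 + 20) = -504*18 = -9072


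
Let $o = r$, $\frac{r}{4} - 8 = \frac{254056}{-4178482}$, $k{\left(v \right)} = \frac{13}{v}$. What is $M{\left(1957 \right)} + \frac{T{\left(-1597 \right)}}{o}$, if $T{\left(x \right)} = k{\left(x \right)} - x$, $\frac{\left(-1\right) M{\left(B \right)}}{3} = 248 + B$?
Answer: $- \frac{15808589508831}{2408116300} \approx -6564.7$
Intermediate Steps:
$M{\left(B \right)} = -744 - 3 B$ ($M{\left(B \right)} = - 3 \left(248 + B\right) = -744 - 3 B$)
$T{\left(x \right)} = - x + \frac{13}{x}$ ($T{\left(x \right)} = \frac{13}{x} - x = - x + \frac{13}{x}$)
$r = \frac{6031600}{189931}$ ($r = 32 + 4 \frac{254056}{-4178482} = 32 + 4 \cdot 254056 \left(- \frac{1}{4178482}\right) = 32 + 4 \left(- \frac{11548}{189931}\right) = 32 - \frac{46192}{189931} = \frac{6031600}{189931} \approx 31.757$)
$o = \frac{6031600}{189931} \approx 31.757$
$M{\left(1957 \right)} + \frac{T{\left(-1597 \right)}}{o} = \left(-744 - 5871\right) + \frac{\left(-1\right) \left(-1597\right) + \frac{13}{-1597}}{\frac{6031600}{189931}} = \left(-744 - 5871\right) + \left(1597 + 13 \left(- \frac{1}{1597}\right)\right) \frac{189931}{6031600} = -6615 + \left(1597 - \frac{13}{1597}\right) \frac{189931}{6031600} = -6615 + \frac{2550396}{1597} \cdot \frac{189931}{6031600} = -6615 + \frac{121099815669}{2408116300} = - \frac{15808589508831}{2408116300}$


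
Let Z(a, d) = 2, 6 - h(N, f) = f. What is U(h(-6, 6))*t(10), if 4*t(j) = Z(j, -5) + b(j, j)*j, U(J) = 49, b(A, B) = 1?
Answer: 147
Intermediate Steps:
h(N, f) = 6 - f
t(j) = ½ + j/4 (t(j) = (2 + 1*j)/4 = (2 + j)/4 = ½ + j/4)
U(h(-6, 6))*t(10) = 49*(½ + (¼)*10) = 49*(½ + 5/2) = 49*3 = 147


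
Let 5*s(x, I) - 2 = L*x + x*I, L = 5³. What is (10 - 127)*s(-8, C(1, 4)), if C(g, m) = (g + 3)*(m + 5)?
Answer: 150462/5 ≈ 30092.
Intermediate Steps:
L = 125
C(g, m) = (3 + g)*(5 + m)
s(x, I) = ⅖ + 25*x + I*x/5 (s(x, I) = ⅖ + (125*x + x*I)/5 = ⅖ + (125*x + I*x)/5 = ⅖ + (25*x + I*x/5) = ⅖ + 25*x + I*x/5)
(10 - 127)*s(-8, C(1, 4)) = (10 - 127)*(⅖ + 25*(-8) + (⅕)*(15 + 3*4 + 5*1 + 1*4)*(-8)) = -117*(⅖ - 200 + (⅕)*(15 + 12 + 5 + 4)*(-8)) = -117*(⅖ - 200 + (⅕)*36*(-8)) = -117*(⅖ - 200 - 288/5) = -117*(-1286/5) = 150462/5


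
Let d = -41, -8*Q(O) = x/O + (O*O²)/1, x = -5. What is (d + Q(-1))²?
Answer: 6889/4 ≈ 1722.3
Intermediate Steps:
Q(O) = -O³/8 + 5/(8*O) (Q(O) = -(-5/O + (O*O²)/1)/8 = -(-5/O + O³*1)/8 = -(-5/O + O³)/8 = -(O³ - 5/O)/8 = -O³/8 + 5/(8*O))
(d + Q(-1))² = (-41 + (⅛)*(5 - 1*(-1)⁴)/(-1))² = (-41 + (⅛)*(-1)*(5 - 1*1))² = (-41 + (⅛)*(-1)*(5 - 1))² = (-41 + (⅛)*(-1)*4)² = (-41 - ½)² = (-83/2)² = 6889/4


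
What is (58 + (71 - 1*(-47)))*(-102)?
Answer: -17952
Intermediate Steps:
(58 + (71 - 1*(-47)))*(-102) = (58 + (71 + 47))*(-102) = (58 + 118)*(-102) = 176*(-102) = -17952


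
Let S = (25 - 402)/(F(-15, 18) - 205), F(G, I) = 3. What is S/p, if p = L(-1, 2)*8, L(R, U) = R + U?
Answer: 377/1616 ≈ 0.23329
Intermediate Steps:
p = 8 (p = (-1 + 2)*8 = 1*8 = 8)
S = 377/202 (S = (25 - 402)/(3 - 205) = -377/(-202) = -377*(-1/202) = 377/202 ≈ 1.8663)
S/p = (377/202)/8 = (377/202)*(⅛) = 377/1616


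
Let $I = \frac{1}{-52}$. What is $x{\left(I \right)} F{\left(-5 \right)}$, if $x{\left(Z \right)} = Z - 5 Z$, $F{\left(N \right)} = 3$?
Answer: $\frac{3}{13} \approx 0.23077$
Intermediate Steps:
$I = - \frac{1}{52} \approx -0.019231$
$x{\left(Z \right)} = - 4 Z$
$x{\left(I \right)} F{\left(-5 \right)} = \left(-4\right) \left(- \frac{1}{52}\right) 3 = \frac{1}{13} \cdot 3 = \frac{3}{13}$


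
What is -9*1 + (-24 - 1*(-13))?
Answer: -20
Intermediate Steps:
-9*1 + (-24 - 1*(-13)) = -9 + (-24 + 13) = -9 - 11 = -20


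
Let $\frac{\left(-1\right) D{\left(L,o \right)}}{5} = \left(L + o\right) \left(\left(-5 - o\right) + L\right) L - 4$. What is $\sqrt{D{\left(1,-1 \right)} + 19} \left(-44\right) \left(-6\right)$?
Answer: $264 \sqrt{39} \approx 1648.7$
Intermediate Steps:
$D{\left(L,o \right)} = 20 - 5 L \left(L + o\right) \left(-5 + L - o\right)$ ($D{\left(L,o \right)} = - 5 \left(\left(L + o\right) \left(\left(-5 - o\right) + L\right) L - 4\right) = - 5 \left(\left(L + o\right) \left(-5 + L - o\right) L - 4\right) = - 5 \left(L \left(L + o\right) \left(-5 + L - o\right) - 4\right) = - 5 \left(-4 + L \left(L + o\right) \left(-5 + L - o\right)\right) = 20 - 5 L \left(L + o\right) \left(-5 + L - o\right)$)
$\sqrt{D{\left(1,-1 \right)} + 19} \left(-44\right) \left(-6\right) = \sqrt{\left(20 - 5 \cdot 1^{3} + 25 \cdot 1^{2} + 5 \cdot 1 \left(-1\right)^{2} + 25 \cdot 1 \left(-1\right)\right) + 19} \left(-44\right) \left(-6\right) = \sqrt{\left(20 - 5 + 25 \cdot 1 + 5 \cdot 1 \cdot 1 - 25\right) + 19} \left(-44\right) \left(-6\right) = \sqrt{\left(20 - 5 + 25 + 5 - 25\right) + 19} \left(-44\right) \left(-6\right) = \sqrt{20 + 19} \left(-44\right) \left(-6\right) = \sqrt{39} \left(-44\right) \left(-6\right) = - 44 \sqrt{39} \left(-6\right) = 264 \sqrt{39}$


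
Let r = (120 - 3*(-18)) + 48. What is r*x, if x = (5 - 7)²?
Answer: 888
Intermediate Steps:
x = 4 (x = (-2)² = 4)
r = 222 (r = (120 + 54) + 48 = 174 + 48 = 222)
r*x = 222*4 = 888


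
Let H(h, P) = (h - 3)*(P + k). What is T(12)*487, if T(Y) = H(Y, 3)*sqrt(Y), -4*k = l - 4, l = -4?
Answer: 43830*sqrt(3) ≈ 75916.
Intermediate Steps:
k = 2 (k = -(-4 - 4)/4 = -1/4*(-8) = 2)
H(h, P) = (-3 + h)*(2 + P) (H(h, P) = (h - 3)*(P + 2) = (-3 + h)*(2 + P))
T(Y) = sqrt(Y)*(-15 + 5*Y) (T(Y) = (-6 - 3*3 + 2*Y + 3*Y)*sqrt(Y) = (-6 - 9 + 2*Y + 3*Y)*sqrt(Y) = (-15 + 5*Y)*sqrt(Y) = sqrt(Y)*(-15 + 5*Y))
T(12)*487 = (5*sqrt(12)*(-3 + 12))*487 = (5*(2*sqrt(3))*9)*487 = (90*sqrt(3))*487 = 43830*sqrt(3)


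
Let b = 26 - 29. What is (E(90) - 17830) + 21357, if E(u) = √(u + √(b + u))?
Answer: 3527 + √(90 + √87) ≈ 3537.0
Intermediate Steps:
b = -3
E(u) = √(u + √(-3 + u))
(E(90) - 17830) + 21357 = (√(90 + √(-3 + 90)) - 17830) + 21357 = (√(90 + √87) - 17830) + 21357 = (-17830 + √(90 + √87)) + 21357 = 3527 + √(90 + √87)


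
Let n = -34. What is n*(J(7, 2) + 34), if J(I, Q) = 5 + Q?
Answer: -1394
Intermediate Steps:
n*(J(7, 2) + 34) = -34*((5 + 2) + 34) = -34*(7 + 34) = -34*41 = -1394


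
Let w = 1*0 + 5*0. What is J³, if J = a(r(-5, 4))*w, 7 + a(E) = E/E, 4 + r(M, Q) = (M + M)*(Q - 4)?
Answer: 0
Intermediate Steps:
r(M, Q) = -4 + 2*M*(-4 + Q) (r(M, Q) = -4 + (M + M)*(Q - 4) = -4 + (2*M)*(-4 + Q) = -4 + 2*M*(-4 + Q))
a(E) = -6 (a(E) = -7 + E/E = -7 + 1 = -6)
w = 0 (w = 0 + 0 = 0)
J = 0 (J = -6*0 = 0)
J³ = 0³ = 0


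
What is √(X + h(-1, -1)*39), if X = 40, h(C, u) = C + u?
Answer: I*√38 ≈ 6.1644*I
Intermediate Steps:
√(X + h(-1, -1)*39) = √(40 + (-1 - 1)*39) = √(40 - 2*39) = √(40 - 78) = √(-38) = I*√38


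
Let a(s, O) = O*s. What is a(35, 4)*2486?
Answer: 348040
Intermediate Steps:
a(35, 4)*2486 = (4*35)*2486 = 140*2486 = 348040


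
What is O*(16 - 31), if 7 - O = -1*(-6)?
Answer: -15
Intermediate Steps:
O = 1 (O = 7 - (-1)*(-6) = 7 - 1*6 = 7 - 6 = 1)
O*(16 - 31) = 1*(16 - 31) = 1*(-15) = -15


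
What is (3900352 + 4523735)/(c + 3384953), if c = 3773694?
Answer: 8424087/7158647 ≈ 1.1768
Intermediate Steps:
(3900352 + 4523735)/(c + 3384953) = (3900352 + 4523735)/(3773694 + 3384953) = 8424087/7158647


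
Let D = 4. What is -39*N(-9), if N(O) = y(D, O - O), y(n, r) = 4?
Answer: -156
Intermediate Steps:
N(O) = 4
-39*N(-9) = -39*4 = -156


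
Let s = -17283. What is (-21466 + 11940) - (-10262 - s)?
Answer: -16547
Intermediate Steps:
(-21466 + 11940) - (-10262 - s) = (-21466 + 11940) - (-10262 - 1*(-17283)) = -9526 - (-10262 + 17283) = -9526 - 1*7021 = -9526 - 7021 = -16547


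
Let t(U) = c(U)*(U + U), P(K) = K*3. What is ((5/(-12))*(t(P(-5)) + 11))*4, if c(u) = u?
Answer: -2305/3 ≈ -768.33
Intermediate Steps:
P(K) = 3*K
t(U) = 2*U**2 (t(U) = U*(U + U) = U*(2*U) = 2*U**2)
((5/(-12))*(t(P(-5)) + 11))*4 = ((5/(-12))*(2*(3*(-5))**2 + 11))*4 = ((5*(-1/12))*(2*(-15)**2 + 11))*4 = -5*(2*225 + 11)/12*4 = -5*(450 + 11)/12*4 = -5/12*461*4 = -2305/12*4 = -2305/3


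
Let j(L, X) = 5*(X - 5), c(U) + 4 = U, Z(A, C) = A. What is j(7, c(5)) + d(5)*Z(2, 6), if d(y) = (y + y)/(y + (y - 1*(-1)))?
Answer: -200/11 ≈ -18.182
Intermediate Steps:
c(U) = -4 + U
j(L, X) = -25 + 5*X (j(L, X) = 5*(-5 + X) = -25 + 5*X)
d(y) = 2*y/(1 + 2*y) (d(y) = (2*y)/(y + (y + 1)) = (2*y)/(y + (1 + y)) = (2*y)/(1 + 2*y) = 2*y/(1 + 2*y))
j(7, c(5)) + d(5)*Z(2, 6) = (-25 + 5*(-4 + 5)) + (2*5/(1 + 2*5))*2 = (-25 + 5*1) + (2*5/(1 + 10))*2 = (-25 + 5) + (2*5/11)*2 = -20 + (2*5*(1/11))*2 = -20 + (10/11)*2 = -20 + 20/11 = -200/11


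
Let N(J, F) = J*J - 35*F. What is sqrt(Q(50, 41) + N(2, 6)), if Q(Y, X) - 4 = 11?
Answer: I*sqrt(191) ≈ 13.82*I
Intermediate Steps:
N(J, F) = J**2 - 35*F
Q(Y, X) = 15 (Q(Y, X) = 4 + 11 = 15)
sqrt(Q(50, 41) + N(2, 6)) = sqrt(15 + (2**2 - 35*6)) = sqrt(15 + (4 - 210)) = sqrt(15 - 206) = sqrt(-191) = I*sqrt(191)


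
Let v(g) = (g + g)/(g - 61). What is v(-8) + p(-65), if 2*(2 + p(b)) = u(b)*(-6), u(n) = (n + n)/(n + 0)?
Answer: -536/69 ≈ -7.7681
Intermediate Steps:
v(g) = 2*g/(-61 + g) (v(g) = (2*g)/(-61 + g) = 2*g/(-61 + g))
u(n) = 2 (u(n) = (2*n)/n = 2)
p(b) = -8 (p(b) = -2 + (2*(-6))/2 = -2 + (½)*(-12) = -2 - 6 = -8)
v(-8) + p(-65) = 2*(-8)/(-61 - 8) - 8 = 2*(-8)/(-69) - 8 = 2*(-8)*(-1/69) - 8 = 16/69 - 8 = -536/69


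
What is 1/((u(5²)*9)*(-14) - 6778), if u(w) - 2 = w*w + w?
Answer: -1/88930 ≈ -1.1245e-5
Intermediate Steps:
u(w) = 2 + w + w² (u(w) = 2 + (w*w + w) = 2 + (w² + w) = 2 + (w + w²) = 2 + w + w²)
1/((u(5²)*9)*(-14) - 6778) = 1/(((2 + 5² + (5²)²)*9)*(-14) - 6778) = 1/(((2 + 25 + 25²)*9)*(-14) - 6778) = 1/(((2 + 25 + 625)*9)*(-14) - 6778) = 1/((652*9)*(-14) - 6778) = 1/(5868*(-14) - 6778) = 1/(-82152 - 6778) = 1/(-88930) = -1/88930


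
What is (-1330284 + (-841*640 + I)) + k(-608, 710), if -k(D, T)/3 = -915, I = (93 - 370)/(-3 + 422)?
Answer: -781761678/419 ≈ -1.8658e+6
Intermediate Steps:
I = -277/419 ≈ -0.66110
k(D, T) = 2745 (k(D, T) = -3*(-915) = 2745)
(-1330284 + (-841*640 + I)) + k(-608, 710) = (-1330284 + (-841*640 - 277/419)) + 2745 = (-1330284 + (-538240 - 277/419)) + 2745 = (-1330284 - 225522837/419) + 2745 = -782911833/419 + 2745 = -781761678/419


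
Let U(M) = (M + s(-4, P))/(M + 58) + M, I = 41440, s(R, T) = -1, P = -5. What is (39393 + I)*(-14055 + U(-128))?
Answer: -80241383273/70 ≈ -1.1463e+9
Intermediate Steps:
U(M) = M + (-1 + M)/(58 + M) (U(M) = (M - 1)/(M + 58) + M = (-1 + M)/(58 + M) + M = M + (-1 + M)/(58 + M))
(39393 + I)*(-14055 + U(-128)) = (39393 + 41440)*(-14055 + (-1 + (-128)**2 + 59*(-128))/(58 - 128)) = 80833*(-14055 + (-1 + 16384 - 7552)/(-70)) = 80833*(-14055 - 1/70*8831) = 80833*(-14055 - 8831/70) = 80833*(-992681/70) = -80241383273/70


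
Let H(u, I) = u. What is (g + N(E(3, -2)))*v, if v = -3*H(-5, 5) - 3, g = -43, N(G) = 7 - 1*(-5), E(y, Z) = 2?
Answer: -372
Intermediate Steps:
N(G) = 12 (N(G) = 7 + 5 = 12)
v = 12 (v = -3*(-5) - 3 = 15 - 3 = 12)
(g + N(E(3, -2)))*v = (-43 + 12)*12 = -31*12 = -372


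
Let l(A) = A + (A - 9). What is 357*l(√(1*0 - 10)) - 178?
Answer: -3391 + 714*I*√10 ≈ -3391.0 + 2257.9*I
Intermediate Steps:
l(A) = -9 + 2*A (l(A) = A + (-9 + A) = -9 + 2*A)
357*l(√(1*0 - 10)) - 178 = 357*(-9 + 2*√(1*0 - 10)) - 178 = 357*(-9 + 2*√(0 - 10)) - 178 = 357*(-9 + 2*√(-10)) - 178 = 357*(-9 + 2*(I*√10)) - 178 = 357*(-9 + 2*I*√10) - 178 = (-3213 + 714*I*√10) - 178 = -3391 + 714*I*√10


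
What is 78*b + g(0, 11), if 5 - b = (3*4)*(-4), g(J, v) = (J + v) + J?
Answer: 4145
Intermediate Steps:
g(J, v) = v + 2*J
b = 53 (b = 5 - 3*4*(-4) = 5 - 12*(-4) = 5 - 1*(-48) = 5 + 48 = 53)
78*b + g(0, 11) = 78*53 + (11 + 2*0) = 4134 + (11 + 0) = 4134 + 11 = 4145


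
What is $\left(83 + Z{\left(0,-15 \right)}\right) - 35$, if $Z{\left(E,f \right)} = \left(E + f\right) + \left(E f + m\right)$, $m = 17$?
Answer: $50$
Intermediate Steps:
$Z{\left(E,f \right)} = 17 + E + f + E f$ ($Z{\left(E,f \right)} = \left(E + f\right) + \left(E f + 17\right) = \left(E + f\right) + \left(17 + E f\right) = 17 + E + f + E f$)
$\left(83 + Z{\left(0,-15 \right)}\right) - 35 = \left(83 + \left(17 + 0 - 15 + 0 \left(-15\right)\right)\right) - 35 = \left(83 + \left(17 + 0 - 15 + 0\right)\right) - 35 = \left(83 + 2\right) - 35 = 85 - 35 = 50$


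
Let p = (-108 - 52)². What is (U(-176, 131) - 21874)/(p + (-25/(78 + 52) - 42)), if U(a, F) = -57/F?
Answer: -74504326/87049893 ≈ -0.85588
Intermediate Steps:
p = 25600 (p = (-160)² = 25600)
(U(-176, 131) - 21874)/(p + (-25/(78 + 52) - 42)) = (-57/131 - 21874)/(25600 + (-25/(78 + 52) - 42)) = (-57*1/131 - 21874)/(25600 + (-25/130 - 42)) = (-57/131 - 21874)/(25600 + (-25*1/130 - 42)) = -2865551/(131*(25600 + (-5/26 - 42))) = -2865551/(131*(25600 - 1097/26)) = -2865551/(131*664503/26) = -2865551/131*26/664503 = -74504326/87049893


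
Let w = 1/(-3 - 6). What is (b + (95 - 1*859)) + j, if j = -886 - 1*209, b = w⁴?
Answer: -12196898/6561 ≈ -1859.0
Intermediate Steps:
w = -⅑ (w = 1/(-9) = -⅑ ≈ -0.11111)
b = 1/6561 (b = (-⅑)⁴ = 1/6561 ≈ 0.00015242)
j = -1095 (j = -886 - 209 = -1095)
(b + (95 - 1*859)) + j = (1/6561 + (95 - 1*859)) - 1095 = (1/6561 + (95 - 859)) - 1095 = (1/6561 - 764) - 1095 = -5012603/6561 - 1095 = -12196898/6561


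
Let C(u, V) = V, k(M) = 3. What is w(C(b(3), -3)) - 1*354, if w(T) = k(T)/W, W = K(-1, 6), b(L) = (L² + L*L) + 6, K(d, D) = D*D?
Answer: -4247/12 ≈ -353.92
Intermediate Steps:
K(d, D) = D²
b(L) = 6 + 2*L² (b(L) = (L² + L²) + 6 = 2*L² + 6 = 6 + 2*L²)
W = 36 (W = 6² = 36)
w(T) = 1/12 (w(T) = 3/36 = 3*(1/36) = 1/12)
w(C(b(3), -3)) - 1*354 = 1/12 - 1*354 = 1/12 - 354 = -4247/12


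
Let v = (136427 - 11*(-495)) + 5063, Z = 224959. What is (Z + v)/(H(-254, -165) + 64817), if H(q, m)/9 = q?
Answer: 371894/62531 ≈ 5.9474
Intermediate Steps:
v = 146935 (v = (136427 + 5445) + 5063 = 141872 + 5063 = 146935)
H(q, m) = 9*q
(Z + v)/(H(-254, -165) + 64817) = (224959 + 146935)/(9*(-254) + 64817) = 371894/(-2286 + 64817) = 371894/62531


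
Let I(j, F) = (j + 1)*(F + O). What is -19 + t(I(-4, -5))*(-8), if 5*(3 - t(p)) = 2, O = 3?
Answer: -199/5 ≈ -39.800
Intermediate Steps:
I(j, F) = (1 + j)*(3 + F) (I(j, F) = (j + 1)*(F + 3) = (1 + j)*(3 + F))
t(p) = 13/5 (t(p) = 3 - ⅕*2 = 3 - ⅖ = 13/5)
-19 + t(I(-4, -5))*(-8) = -19 + (13/5)*(-8) = -19 - 104/5 = -199/5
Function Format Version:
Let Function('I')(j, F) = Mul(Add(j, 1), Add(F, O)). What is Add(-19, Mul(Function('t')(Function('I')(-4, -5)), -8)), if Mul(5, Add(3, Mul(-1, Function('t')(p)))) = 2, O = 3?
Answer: Rational(-199, 5) ≈ -39.800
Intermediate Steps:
Function('I')(j, F) = Mul(Add(1, j), Add(3, F)) (Function('I')(j, F) = Mul(Add(j, 1), Add(F, 3)) = Mul(Add(1, j), Add(3, F)))
Function('t')(p) = Rational(13, 5) (Function('t')(p) = Add(3, Mul(Rational(-1, 5), 2)) = Add(3, Rational(-2, 5)) = Rational(13, 5))
Add(-19, Mul(Function('t')(Function('I')(-4, -5)), -8)) = Add(-19, Mul(Rational(13, 5), -8)) = Add(-19, Rational(-104, 5)) = Rational(-199, 5)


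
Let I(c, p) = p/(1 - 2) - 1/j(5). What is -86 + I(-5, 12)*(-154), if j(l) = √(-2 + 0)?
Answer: 1762 - 77*I*√2 ≈ 1762.0 - 108.89*I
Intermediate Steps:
j(l) = I*√2 (j(l) = √(-2) = I*√2)
I(c, p) = -p + I*√2/2 (I(c, p) = p/(1 - 2) - 1/(I*√2) = p/(-1) - (-1)*I*√2/2 = p*(-1) + I*√2/2 = -p + I*√2/2)
-86 + I(-5, 12)*(-154) = -86 + (-1*12 + I*√2/2)*(-154) = -86 + (-12 + I*√2/2)*(-154) = -86 + (1848 - 77*I*√2) = 1762 - 77*I*√2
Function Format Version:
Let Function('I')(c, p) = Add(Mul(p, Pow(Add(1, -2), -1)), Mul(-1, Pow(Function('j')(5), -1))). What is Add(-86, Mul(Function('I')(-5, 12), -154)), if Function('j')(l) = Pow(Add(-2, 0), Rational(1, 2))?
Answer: Add(1762, Mul(-77, I, Pow(2, Rational(1, 2)))) ≈ Add(1762.0, Mul(-108.89, I))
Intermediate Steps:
Function('j')(l) = Mul(I, Pow(2, Rational(1, 2))) (Function('j')(l) = Pow(-2, Rational(1, 2)) = Mul(I, Pow(2, Rational(1, 2))))
Function('I')(c, p) = Add(Mul(-1, p), Mul(Rational(1, 2), I, Pow(2, Rational(1, 2)))) (Function('I')(c, p) = Add(Mul(p, Pow(Add(1, -2), -1)), Mul(-1, Pow(Mul(I, Pow(2, Rational(1, 2))), -1))) = Add(Mul(p, Pow(-1, -1)), Mul(-1, Mul(Rational(-1, 2), I, Pow(2, Rational(1, 2))))) = Add(Mul(p, -1), Mul(Rational(1, 2), I, Pow(2, Rational(1, 2)))) = Add(Mul(-1, p), Mul(Rational(1, 2), I, Pow(2, Rational(1, 2)))))
Add(-86, Mul(Function('I')(-5, 12), -154)) = Add(-86, Mul(Add(Mul(-1, 12), Mul(Rational(1, 2), I, Pow(2, Rational(1, 2)))), -154)) = Add(-86, Mul(Add(-12, Mul(Rational(1, 2), I, Pow(2, Rational(1, 2)))), -154)) = Add(-86, Add(1848, Mul(-77, I, Pow(2, Rational(1, 2))))) = Add(1762, Mul(-77, I, Pow(2, Rational(1, 2))))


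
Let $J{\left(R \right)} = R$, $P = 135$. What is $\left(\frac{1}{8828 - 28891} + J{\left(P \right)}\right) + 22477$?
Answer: $\frac{453664555}{20063} \approx 22612.0$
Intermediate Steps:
$\left(\frac{1}{8828 - 28891} + J{\left(P \right)}\right) + 22477 = \left(\frac{1}{8828 - 28891} + 135\right) + 22477 = \left(\frac{1}{-20063} + 135\right) + 22477 = \left(- \frac{1}{20063} + 135\right) + 22477 = \frac{2708504}{20063} + 22477 = \frac{453664555}{20063}$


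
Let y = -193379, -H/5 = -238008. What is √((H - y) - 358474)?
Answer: √1024945 ≈ 1012.4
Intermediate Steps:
H = 1190040 (H = -5*(-238008) = 1190040)
√((H - y) - 358474) = √((1190040 - 1*(-193379)) - 358474) = √((1190040 + 193379) - 358474) = √(1383419 - 358474) = √1024945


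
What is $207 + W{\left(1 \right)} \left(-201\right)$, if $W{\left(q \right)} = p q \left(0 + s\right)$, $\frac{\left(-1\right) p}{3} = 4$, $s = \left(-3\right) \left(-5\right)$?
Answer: $36387$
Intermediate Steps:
$s = 15$
$p = -12$ ($p = \left(-3\right) 4 = -12$)
$W{\left(q \right)} = - 180 q$ ($W{\left(q \right)} = - 12 q \left(0 + 15\right) = - 12 q 15 = - 180 q$)
$207 + W{\left(1 \right)} \left(-201\right) = 207 + \left(-180\right) 1 \left(-201\right) = 207 - -36180 = 207 + 36180 = 36387$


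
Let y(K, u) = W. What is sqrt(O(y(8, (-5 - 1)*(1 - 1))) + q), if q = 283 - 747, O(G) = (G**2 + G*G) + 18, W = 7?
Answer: 2*I*sqrt(87) ≈ 18.655*I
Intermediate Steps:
y(K, u) = 7
O(G) = 18 + 2*G**2 (O(G) = (G**2 + G**2) + 18 = 2*G**2 + 18 = 18 + 2*G**2)
q = -464
sqrt(O(y(8, (-5 - 1)*(1 - 1))) + q) = sqrt((18 + 2*7**2) - 464) = sqrt((18 + 2*49) - 464) = sqrt((18 + 98) - 464) = sqrt(116 - 464) = sqrt(-348) = 2*I*sqrt(87)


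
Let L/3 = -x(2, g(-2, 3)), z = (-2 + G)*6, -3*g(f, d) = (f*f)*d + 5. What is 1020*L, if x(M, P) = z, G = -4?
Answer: 110160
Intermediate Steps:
g(f, d) = -5/3 - d*f**2/3 (g(f, d) = -((f*f)*d + 5)/3 = -(f**2*d + 5)/3 = -(d*f**2 + 5)/3 = -(5 + d*f**2)/3 = -5/3 - d*f**2/3)
z = -36 (z = (-2 - 4)*6 = -6*6 = -36)
x(M, P) = -36
L = 108 (L = 3*(-1*(-36)) = 3*36 = 108)
1020*L = 1020*108 = 110160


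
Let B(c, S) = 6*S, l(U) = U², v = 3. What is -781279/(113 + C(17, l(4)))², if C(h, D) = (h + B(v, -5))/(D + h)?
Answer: -850812831/13808656 ≈ -61.614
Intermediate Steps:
C(h, D) = (-30 + h)/(D + h) (C(h, D) = (h + 6*(-5))/(D + h) = (h - 30)/(D + h) = (-30 + h)/(D + h))
-781279/(113 + C(17, l(4)))² = -781279/(113 + (-30 + 17)/(4² + 17))² = -781279/(113 - 13/(16 + 17))² = -781279/(113 - 13/33)² = -781279/((3716/33)²) = -781279/13808656/1089 = -781279*1089/13808656 = -850812831/13808656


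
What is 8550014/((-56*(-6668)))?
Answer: 4275007/186704 ≈ 22.897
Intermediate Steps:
8550014/((-56*(-6668))) = 8550014/373408 = 8550014*(1/373408) = 4275007/186704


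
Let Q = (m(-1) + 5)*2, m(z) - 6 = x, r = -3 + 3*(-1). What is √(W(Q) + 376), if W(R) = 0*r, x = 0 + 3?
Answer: 2*√94 ≈ 19.391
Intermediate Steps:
x = 3
r = -6 (r = -3 - 3 = -6)
m(z) = 9 (m(z) = 6 + 3 = 9)
Q = 28 (Q = (9 + 5)*2 = 14*2 = 28)
W(R) = 0 (W(R) = 0*(-6) = 0)
√(W(Q) + 376) = √(0 + 376) = √376 = 2*√94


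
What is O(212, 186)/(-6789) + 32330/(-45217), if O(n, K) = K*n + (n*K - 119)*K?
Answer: -3576763940/3300841 ≈ -1083.6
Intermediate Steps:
O(n, K) = K*n + K*(-119 + K*n) (O(n, K) = K*n + (K*n - 119)*K = K*n + (-119 + K*n)*K = K*n + K*(-119 + K*n))
O(212, 186)/(-6789) + 32330/(-45217) = (186*(-119 + 212 + 186*212))/(-6789) + 32330/(-45217) = (186*(-119 + 212 + 39432))*(-1/6789) + 32330*(-1/45217) = (186*39525)*(-1/6789) - 32330/45217 = 7351650*(-1/6789) - 32330/45217 = -79050/73 - 32330/45217 = -3576763940/3300841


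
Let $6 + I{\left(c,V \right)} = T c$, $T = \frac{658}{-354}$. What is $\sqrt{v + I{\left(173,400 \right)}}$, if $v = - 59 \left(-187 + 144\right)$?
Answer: $\frac{\sqrt{69219390}}{177} \approx 47.005$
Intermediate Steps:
$T = - \frac{329}{177}$ ($T = 658 \left(- \frac{1}{354}\right) = - \frac{329}{177} \approx -1.8588$)
$v = 2537$ ($v = \left(-59\right) \left(-43\right) = 2537$)
$I{\left(c,V \right)} = -6 - \frac{329 c}{177}$
$\sqrt{v + I{\left(173,400 \right)}} = \sqrt{2537 - \frac{57979}{177}} = \sqrt{\frac{391070}{177}} = \frac{\sqrt{69219390}}{177}$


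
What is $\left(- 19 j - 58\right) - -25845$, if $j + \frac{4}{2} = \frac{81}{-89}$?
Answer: $\frac{2299964}{89} \approx 25842.0$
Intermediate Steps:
$j = - \frac{259}{89}$ ($j = -2 + \frac{81}{-89} = -2 + 81 \left(- \frac{1}{89}\right) = -2 - \frac{81}{89} = - \frac{259}{89} \approx -2.9101$)
$\left(- 19 j - 58\right) - -25845 = \left(\left(-19\right) \left(- \frac{259}{89}\right) - 58\right) - -25845 = \left(\frac{4921}{89} - 58\right) + 25845 = - \frac{241}{89} + 25845 = \frac{2299964}{89}$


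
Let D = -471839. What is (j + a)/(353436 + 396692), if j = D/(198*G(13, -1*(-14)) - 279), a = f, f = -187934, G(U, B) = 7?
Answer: -208514777/830391696 ≈ -0.25110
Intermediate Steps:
a = -187934
j = -471839/1107 (j = -471839/(198*7 - 279) = -471839/(1386 - 279) = -471839/1107 ≈ -426.23)
(j + a)/(353436 + 396692) = (-471839/1107 - 187934)/(353436 + 396692) = -208514777/1107/750128 = -208514777/1107*1/750128 = -208514777/830391696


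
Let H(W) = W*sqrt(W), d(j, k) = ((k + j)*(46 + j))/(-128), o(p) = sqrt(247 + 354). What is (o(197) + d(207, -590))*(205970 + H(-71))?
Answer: (96899 + 128*sqrt(601))*(205970 - 71*I*sqrt(71))/128 ≈ 1.6097e+8 - 4.6756e+5*I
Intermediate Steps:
o(p) = sqrt(601)
d(j, k) = -(46 + j)*(j + k)/128 (d(j, k) = ((j + k)*(46 + j))*(-1/128) = ((46 + j)*(j + k))*(-1/128) = -(46 + j)*(j + k)/128)
H(W) = W**(3/2)
(o(197) + d(207, -590))*(205970 + H(-71)) = (sqrt(601) + (-23/64*207 - 23/64*(-590) - 1/128*207**2 - 1/128*207*(-590)))*(205970 + (-71)**(3/2)) = (sqrt(601) + (-4761/64 + 6785/32 - 1/128*42849 + 61065/64))*(205970 - 71*I*sqrt(71)) = (sqrt(601) + (-4761/64 + 6785/32 - 42849/128 + 61065/64))*(205970 - 71*I*sqrt(71)) = (sqrt(601) + 96899/128)*(205970 - 71*I*sqrt(71)) = (96899/128 + sqrt(601))*(205970 - 71*I*sqrt(71)) = (205970 - 71*I*sqrt(71))*(96899/128 + sqrt(601))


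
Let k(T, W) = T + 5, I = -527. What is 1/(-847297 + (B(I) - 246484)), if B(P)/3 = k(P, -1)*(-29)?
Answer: -1/1048367 ≈ -9.5386e-7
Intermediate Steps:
k(T, W) = 5 + T
B(P) = -435 - 87*P (B(P) = 3*((5 + P)*(-29)) = 3*(-145 - 29*P) = -435 - 87*P)
1/(-847297 + (B(I) - 246484)) = 1/(-847297 + ((-435 - 87*(-527)) - 246484)) = 1/(-847297 + ((-435 + 45849) - 246484)) = 1/(-847297 + (45414 - 246484)) = 1/(-847297 - 201070) = 1/(-1048367) = -1/1048367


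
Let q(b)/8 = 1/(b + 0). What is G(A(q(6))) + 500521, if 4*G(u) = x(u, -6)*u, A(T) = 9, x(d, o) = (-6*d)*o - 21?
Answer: 2004811/4 ≈ 5.0120e+5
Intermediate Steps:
x(d, o) = -21 - 6*d*o (x(d, o) = -6*d*o - 21 = -21 - 6*d*o)
q(b) = 8/b (q(b) = 8/(b + 0) = 8/b)
G(u) = u*(-21 + 36*u)/4 (G(u) = ((-21 - 6*u*(-6))*u)/4 = ((-21 + 36*u)*u)/4 = (u*(-21 + 36*u))/4 = u*(-21 + 36*u)/4)
G(A(q(6))) + 500521 = (¾)*9*(-7 + 12*9) + 500521 = (¾)*9*(-7 + 108) + 500521 = (¾)*9*101 + 500521 = 2727/4 + 500521 = 2004811/4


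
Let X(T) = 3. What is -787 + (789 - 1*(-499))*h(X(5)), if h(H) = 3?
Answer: 3077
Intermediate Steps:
-787 + (789 - 1*(-499))*h(X(5)) = -787 + (789 - 1*(-499))*3 = -787 + (789 + 499)*3 = -787 + 1288*3 = -787 + 3864 = 3077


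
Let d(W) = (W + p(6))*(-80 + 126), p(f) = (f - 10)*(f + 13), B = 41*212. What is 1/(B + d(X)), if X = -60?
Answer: 1/2436 ≈ 0.00041051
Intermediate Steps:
B = 8692
p(f) = (-10 + f)*(13 + f)
d(W) = -3496 + 46*W (d(W) = (W + (-130 + 6² + 3*6))*(-80 + 126) = (W + (-130 + 36 + 18))*46 = (W - 76)*46 = (-76 + W)*46 = -3496 + 46*W)
1/(B + d(X)) = 1/(8692 + (-3496 + 46*(-60))) = 1/(8692 + (-3496 - 2760)) = 1/(8692 - 6256) = 1/2436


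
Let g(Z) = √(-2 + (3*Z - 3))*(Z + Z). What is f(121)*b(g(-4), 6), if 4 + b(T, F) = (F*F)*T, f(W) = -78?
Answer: 312 + 22464*I*√17 ≈ 312.0 + 92622.0*I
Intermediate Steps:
g(Z) = 2*Z*√(-5 + 3*Z) (g(Z) = √(-2 + (-3 + 3*Z))*(2*Z) = √(-5 + 3*Z)*(2*Z) = 2*Z*√(-5 + 3*Z))
b(T, F) = -4 + T*F² (b(T, F) = -4 + (F*F)*T = -4 + F²*T = -4 + T*F²)
f(121)*b(g(-4), 6) = -78*(-4 + (2*(-4)*√(-5 + 3*(-4)))*6²) = -78*(-4 + (2*(-4)*√(-5 - 12))*36) = -78*(-4 + (2*(-4)*√(-17))*36) = -78*(-4 + (2*(-4)*(I*√17))*36) = -78*(-4 - 8*I*√17*36) = -78*(-4 - 288*I*√17) = 312 + 22464*I*√17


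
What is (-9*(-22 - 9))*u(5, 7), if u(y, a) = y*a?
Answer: 9765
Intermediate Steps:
u(y, a) = a*y
(-9*(-22 - 9))*u(5, 7) = (-9*(-22 - 9))*(7*5) = -9*(-31)*35 = 279*35 = 9765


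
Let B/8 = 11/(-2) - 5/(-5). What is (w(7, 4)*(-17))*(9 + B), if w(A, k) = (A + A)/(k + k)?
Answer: 3213/4 ≈ 803.25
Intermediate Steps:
B = -36 (B = 8*(11/(-2) - 5/(-5)) = 8*(11*(-½) - 5*(-⅕)) = 8*(-11/2 + 1) = 8*(-9/2) = -36)
w(A, k) = A/k (w(A, k) = (2*A)/((2*k)) = (2*A)*(1/(2*k)) = A/k)
(w(7, 4)*(-17))*(9 + B) = ((7/4)*(-17))*(9 - 36) = ((7*(¼))*(-17))*(-27) = ((7/4)*(-17))*(-27) = -119/4*(-27) = 3213/4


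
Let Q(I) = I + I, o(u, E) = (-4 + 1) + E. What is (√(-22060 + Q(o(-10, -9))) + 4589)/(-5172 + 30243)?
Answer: 4589/25071 + 2*I*√5521/25071 ≈ 0.18304 + 0.0059274*I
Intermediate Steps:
o(u, E) = -3 + E
Q(I) = 2*I
(√(-22060 + Q(o(-10, -9))) + 4589)/(-5172 + 30243) = (√(-22060 + 2*(-3 - 9)) + 4589)/(-5172 + 30243) = (√(-22060 + 2*(-12)) + 4589)/25071 = (√(-22060 - 24) + 4589)*(1/25071) = (√(-22084) + 4589)*(1/25071) = (2*I*√5521 + 4589)*(1/25071) = (4589 + 2*I*√5521)*(1/25071) = 4589/25071 + 2*I*√5521/25071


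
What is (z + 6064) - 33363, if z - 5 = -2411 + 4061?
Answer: -25644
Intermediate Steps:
z = 1655 (z = 5 + (-2411 + 4061) = 5 + 1650 = 1655)
(z + 6064) - 33363 = (1655 + 6064) - 33363 = 7719 - 33363 = -25644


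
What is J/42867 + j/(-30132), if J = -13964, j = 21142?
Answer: -2378239/2314818 ≈ -1.0274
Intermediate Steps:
J/42867 + j/(-30132) = -13964/42867 + 21142/(-30132) = -13964*1/42867 + 21142*(-1/30132) = -13964/42867 - 341/486 = -2378239/2314818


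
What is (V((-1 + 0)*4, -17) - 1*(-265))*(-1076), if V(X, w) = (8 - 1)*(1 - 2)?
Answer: -277608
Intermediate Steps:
V(X, w) = -7 (V(X, w) = 7*(-1) = -7)
(V((-1 + 0)*4, -17) - 1*(-265))*(-1076) = (-7 - 1*(-265))*(-1076) = (-7 + 265)*(-1076) = 258*(-1076) = -277608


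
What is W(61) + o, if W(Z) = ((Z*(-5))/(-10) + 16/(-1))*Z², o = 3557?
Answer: 115023/2 ≈ 57512.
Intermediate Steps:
W(Z) = Z²*(-16 + Z/2) (W(Z) = (-5*Z*(-⅒) + 16*(-1))*Z² = (Z/2 - 16)*Z² = (-16 + Z/2)*Z² = Z²*(-16 + Z/2))
W(61) + o = (½)*61²*(-32 + 61) + 3557 = (½)*3721*29 + 3557 = 107909/2 + 3557 = 115023/2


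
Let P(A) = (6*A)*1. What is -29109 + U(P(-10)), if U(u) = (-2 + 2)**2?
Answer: -29109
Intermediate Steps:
P(A) = 6*A
U(u) = 0 (U(u) = 0**2 = 0)
-29109 + U(P(-10)) = -29109 + 0 = -29109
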